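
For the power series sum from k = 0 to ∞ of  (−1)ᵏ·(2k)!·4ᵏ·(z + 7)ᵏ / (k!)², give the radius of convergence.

By the ratio test, |a_{k+1}/a_k| = (2k+1)·(2k+2)/(k+1)² · 4 → 16.
Convergence for |z + 7| · 16 < 1, i.e. |z + 7| < 1/16. So R = 1/16.

R = 1/16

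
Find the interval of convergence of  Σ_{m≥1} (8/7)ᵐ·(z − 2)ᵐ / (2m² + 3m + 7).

[9/8, 23/8]

Apply the ratio test: |a_{m+1}| / |a_m| = [(2m² + 3m + 7)/(2(m+1)² + 3(m+1) + 7)] · 8/7, which tends to 8/7 as m → ∞.
Convergence for |z − 2| · 8/7 < 1, i.e. |z − 2| < 7/8. So R = 7/8.
Check z = 23/8: absolute convergence follows by limit comparison with Σ 1/m².
Check z = 9/8: the terms are on the order of 1/m², so the series converges absolutely by comparison with the p-series (p = 2 > 1).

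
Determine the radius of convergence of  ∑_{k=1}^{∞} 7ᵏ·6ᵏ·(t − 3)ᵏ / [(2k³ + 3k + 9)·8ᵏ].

By the ratio test, |a_{k+1}/a_k| = [(2k³ + 3k + 9)/(2(k+1)³ + 3(k+1) + 9)] · 7·6/8 → 21/4.
Convergence for |t − 3| · 21/4 < 1, i.e. |t − 3| < 4/21. So R = 4/21.

R = 4/21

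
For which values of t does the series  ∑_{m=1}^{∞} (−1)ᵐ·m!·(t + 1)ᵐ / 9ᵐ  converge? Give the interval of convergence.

{-1}

By the ratio test, |a_{m+1}/a_m| = (m+1) · 1/9 → ∞.
The ratio grows without bound, so the series diverges whenever (t + 1) ≠ 0; it converges only at t = -1. R = 0.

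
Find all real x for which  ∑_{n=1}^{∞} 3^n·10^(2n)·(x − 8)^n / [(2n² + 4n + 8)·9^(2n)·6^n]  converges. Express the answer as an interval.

By the ratio test, |a_{n+1}/a_n| = [(2n² + 4n + 8)/(2(n+1)² + 4(n+1) + 8)] · 3·100/(81·6) → 50/81.
Hence the series converges for |x − 8| < 1/(50/81) = 81/50, so the radius of convergence is 81/50.
When x = 481/50, the series is dominated by a constant times Σ 1/n², which converges (p = 2 > 1).
Check x = 319/50: absolute convergence follows by limit comparison with Σ 1/n².

[319/50, 481/50]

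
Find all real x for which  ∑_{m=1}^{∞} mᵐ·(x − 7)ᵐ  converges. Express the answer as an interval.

Applying the root test, |a_m|^(1/m) = m → ∞.
Since the m-th root of |a_m| is unbounded, the series converges only at x = 7; R = 0.

{7}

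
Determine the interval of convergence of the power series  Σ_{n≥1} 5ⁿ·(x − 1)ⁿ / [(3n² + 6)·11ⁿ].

[-6/5, 16/5]

Ratio test: |a_{n+1}/a_n| = [(3n² + 6)/(3(n+1)² + 6)] · 5/11 → 5/11 as n → ∞.
Thus R = 1/(5/11) = 11/5.
At x = 16/5: the terms are on the order of 1/n², so the series converges absolutely by comparison with the p-series (p = 2 > 1).
At x = -6/5: the terms are on the order of 1/n², so the series converges absolutely by comparison with the p-series (p = 2 > 1).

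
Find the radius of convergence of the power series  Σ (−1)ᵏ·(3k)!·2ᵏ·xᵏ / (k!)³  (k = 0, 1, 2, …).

Apply the ratio test: |a_{k+1}| / |a_k| = (3k+1)·(3k+2)·(3k+3)/(k+1)³ · 2, which tends to 54 as k → ∞.
Convergence for |x| · 54 < 1, i.e. |x| < 1/54. So R = 1/54.

R = 1/54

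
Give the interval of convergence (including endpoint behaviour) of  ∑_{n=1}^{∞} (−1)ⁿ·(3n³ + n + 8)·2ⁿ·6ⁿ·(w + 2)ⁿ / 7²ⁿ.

(-73/12, 25/12)

Apply the ratio test: |a_{n+1}| / |a_n| = [(3(n+1)³ + (n+1) + 8)/(3n³ + n + 8)] · 2·6/49, which tends to 12/49 as n → ∞.
Convergence for |w + 2| · 12/49 < 1, i.e. |w + 2| < 49/12. So R = 49/12.
At w = 25/12: the n-th term does not approach 0; divergence by the term test.
Endpoint w = -73/12: the terms do not tend to 0, so the series diverges.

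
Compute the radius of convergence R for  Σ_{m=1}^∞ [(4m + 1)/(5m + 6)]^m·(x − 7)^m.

R = 5/4

Root test: |a_m|^(1/m) = (4m + 1)/(5m + 6) → 4/5.
Convergence for |x − 7| · 4/5 < 1, i.e. |x − 7| < 5/4. So R = 5/4.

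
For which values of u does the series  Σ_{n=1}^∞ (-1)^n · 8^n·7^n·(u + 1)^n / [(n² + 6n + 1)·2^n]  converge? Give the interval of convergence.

The ratio of consecutive coefficients is [(n² + 6n + 1)/((n+1)² + 6(n+1) + 1)] · 8·7/2 → 28.
Thus R = 1/(28) = 1/28.
At u = -27/28: the series is dominated by a constant times Σ 1/n², which converges (p = 2 > 1).
When u = -29/28, absolute convergence follows by limit comparison with Σ 1/n².

[-29/28, -27/28]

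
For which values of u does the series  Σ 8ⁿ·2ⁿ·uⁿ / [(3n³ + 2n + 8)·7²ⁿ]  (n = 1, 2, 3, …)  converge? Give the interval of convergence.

The ratio of consecutive coefficients is [(3n³ + 2n + 8)/(3(n+1)³ + 2(n+1) + 8)] · 8·2/49 → 16/49.
Convergence for |u| · 16/49 < 1, i.e. |u| < 49/16. So R = 49/16.
Check u = 49/16: the series is dominated by a constant times Σ 1/n³, which converges (p = 3 > 1).
Endpoint u = -49/16: the terms are on the order of 1/n³, so the series converges absolutely by comparison with the p-series (p = 3 > 1).

[-49/16, 49/16]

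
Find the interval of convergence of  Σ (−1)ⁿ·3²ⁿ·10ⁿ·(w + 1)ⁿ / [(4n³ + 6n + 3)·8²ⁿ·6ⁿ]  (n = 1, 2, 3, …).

[-79/15, 49/15]

Ratio test: |a_{n+1}/a_n| = [(4n³ + 6n + 3)/(4(n+1)³ + 6(n+1) + 3)] · 9·10/(64·6) → 15/64 as n → ∞.
Hence the series converges for |w + 1| < 1/(15/64) = 64/15, so the radius of convergence is 64/15.
When w = 49/15, absolute convergence follows by limit comparison with Σ 1/n³.
Check w = -79/15: the terms are on the order of 1/n³, so the series converges absolutely by comparison with the p-series (p = 3 > 1).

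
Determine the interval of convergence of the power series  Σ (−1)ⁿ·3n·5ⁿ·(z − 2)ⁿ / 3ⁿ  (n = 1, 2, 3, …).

Ratio test: |a_{n+1}/a_n| = [3(n+1)/3n] · 5/3 → 5/3 as n → ∞.
Hence the series converges for |z − 2| < 1/(5/3) = 3/5, so the radius of convergence is 3/5.
At z = 13/5: the n-th term does not approach 0; divergence by the term test.
At z = 7/5: the n-th term does not approach 0; divergence by the term test.

(7/5, 13/5)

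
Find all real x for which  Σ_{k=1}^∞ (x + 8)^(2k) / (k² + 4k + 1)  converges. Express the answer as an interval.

[-9, -7]

Ratio test: |a_{k+1}/a_k| = (k² + 4k + 1)/((k+1)² + 4(k+1) + 1) → 1 as k → ∞.
Since the exponent of (x + 8) increases by 2 each term, convergence requires |x + 8|² < 1, hence R = 1.
Check x = -7: the series is dominated by a constant times Σ 1/k², which converges (p = 2 > 1).
Check x = -9: the series is dominated by a constant times Σ 1/k², which converges (p = 2 > 1).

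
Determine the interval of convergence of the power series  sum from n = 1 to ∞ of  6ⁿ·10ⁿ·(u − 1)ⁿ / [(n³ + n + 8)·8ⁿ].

[13/15, 17/15]

By the ratio test, |a_{n+1}/a_n| = [(n³ + n + 8)/((n+1)³ + (n+1) + 8)] · 6·10/8 → 15/2.
Hence the series converges for |u − 1| < 1/(15/2) = 2/15, so the radius of convergence is 2/15.
At u = 17/15: absolute convergence follows by limit comparison with Σ 1/n³.
When u = 13/15, absolute convergence follows by limit comparison with Σ 1/n³.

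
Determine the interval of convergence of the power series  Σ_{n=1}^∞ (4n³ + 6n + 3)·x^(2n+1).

(-1, 1)

The ratio of consecutive coefficients is (4(n+1)³ + 6(n+1) + 3)/(4n³ + 6n + 3) → 1.
Writing y = x², the series in y has radius 1, so |x| < √(1) = 1 and R = 1.
Check x = 1: the n-th term does not approach 0; divergence by the term test.
Endpoint x = -1: the terms have absolute value of order n³, which does not tend to 0, so the series diverges by the divergence test.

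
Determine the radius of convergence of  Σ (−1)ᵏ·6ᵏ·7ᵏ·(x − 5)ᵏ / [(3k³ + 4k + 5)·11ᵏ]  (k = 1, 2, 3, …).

R = 11/42

Apply the ratio test: |a_{k+1}| / |a_k| = [(3k³ + 4k + 5)/(3(k+1)³ + 4(k+1) + 5)] · 6·7/11, which tends to 42/11 as k → ∞.
Thus R = 1/(42/11) = 11/42.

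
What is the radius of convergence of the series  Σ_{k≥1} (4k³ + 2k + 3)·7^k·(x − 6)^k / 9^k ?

R = 9/7

Apply the ratio test: |a_{k+1}| / |a_k| = [(4(k+1)³ + 2(k+1) + 3)/(4k³ + 2k + 3)] · 7/9, which tends to 7/9 as k → ∞.
Thus R = 1/(7/9) = 9/7.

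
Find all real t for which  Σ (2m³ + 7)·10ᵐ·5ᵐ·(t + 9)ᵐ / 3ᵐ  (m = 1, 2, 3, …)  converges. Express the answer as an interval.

(-453/50, -447/50)

Apply the ratio test: |a_{m+1}| / |a_m| = [(2(m+1)³ + 7)/(2m³ + 7)] · 10·5/3, which tends to 50/3 as m → ∞.
Hence the series converges for |t + 9| < 1/(50/3) = 3/50, so the radius of convergence is 3/50.
Check t = -447/50: the m-th term does not approach 0; divergence by the term test.
Endpoint t = -453/50: the terms have absolute value of order m³, which does not tend to 0, so the series diverges by the divergence test.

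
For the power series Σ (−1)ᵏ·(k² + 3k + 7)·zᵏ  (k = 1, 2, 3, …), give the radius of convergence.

Ratio test: |a_{k+1}/a_k| = ((k+1)² + 3(k+1) + 7)/(k² + 3k + 7) → 1 as k → ∞.
Hence R = 1.

R = 1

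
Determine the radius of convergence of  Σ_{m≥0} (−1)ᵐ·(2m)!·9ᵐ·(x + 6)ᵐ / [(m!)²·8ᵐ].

R = 2/9

The ratio of consecutive coefficients is (2m+1)·(2m+2)/(m+1)² · 9/8 → 9/2.
Convergence for |x + 6| · 9/2 < 1, i.e. |x + 6| < 2/9. So R = 2/9.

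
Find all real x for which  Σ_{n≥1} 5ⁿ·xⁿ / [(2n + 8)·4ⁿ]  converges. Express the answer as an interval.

Apply the ratio test: |a_{n+1}| / |a_n| = [(2n + 8)/(2(n+1) + 8)] · 5/4, which tends to 5/4 as n → ∞.
Hence the series converges for |x| < 1/(5/4) = 4/5, so the radius of convergence is 4/5.
When x = 4/5, comparison with the harmonic series Σ 1/n shows the series diverges.
Check x = -4/5: convergence follows from the alternating series test (terms decrease monotonically to 0).

[-4/5, 4/5)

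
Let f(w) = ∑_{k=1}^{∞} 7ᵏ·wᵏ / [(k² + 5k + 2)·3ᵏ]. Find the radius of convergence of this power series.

Ratio test: |a_{k+1}/a_k| = [(k² + 5k + 2)/((k+1)² + 5(k+1) + 2)] · 7/3 → 7/3 as k → ∞.
Hence the series converges for |w| < 1/(7/3) = 3/7, so the radius of convergence is 3/7.

R = 3/7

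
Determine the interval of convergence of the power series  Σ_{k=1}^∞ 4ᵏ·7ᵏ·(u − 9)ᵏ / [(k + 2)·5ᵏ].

The ratio of consecutive coefficients is [(k + 2)/((k+1) + 2)] · 4·7/5 → 28/5.
Thus R = 1/(28/5) = 5/28.
Endpoint u = 257/28: comparison with the harmonic series Σ 1/k shows the series diverges.
Check u = 247/28: convergence follows from the alternating series test (terms decrease monotonically to 0).

[247/28, 257/28)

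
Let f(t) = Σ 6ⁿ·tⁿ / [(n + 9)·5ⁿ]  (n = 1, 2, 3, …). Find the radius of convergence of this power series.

R = 5/6

Apply the ratio test: |a_{n+1}| / |a_n| = [(n + 9)/((n+1) + 9)] · 6/5, which tends to 6/5 as n → ∞.
The series converges when 6/5 · |t| < 1, giving R = 5/6.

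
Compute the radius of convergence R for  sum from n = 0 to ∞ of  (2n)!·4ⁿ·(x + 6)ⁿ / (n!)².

R = 1/16

Ratio test: |a_{n+1}/a_n| = (2n+1)·(2n+2)/(n+1)² · 4 → 16 as n → ∞.
Thus R = 1/(16) = 1/16.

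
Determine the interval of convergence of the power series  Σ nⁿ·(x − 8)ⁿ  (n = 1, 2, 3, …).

{8}

By the Cauchy root test, |a_n|^(1/n) = n → ∞.
The root grows without bound, so R = 0 (convergence only at x = 8).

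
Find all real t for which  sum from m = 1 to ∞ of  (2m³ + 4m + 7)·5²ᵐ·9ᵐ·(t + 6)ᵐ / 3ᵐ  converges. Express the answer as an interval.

(-451/75, -449/75)

By the ratio test, |a_{m+1}/a_m| = [(2(m+1)³ + 4(m+1) + 7)/(2m³ + 4m + 7)] · 25·9/3 → 75.
Thus R = 1/(75) = 1/75.
Check t = -449/75: the m-th term does not approach 0; divergence by the term test.
Endpoint t = -451/75: the terms do not tend to 0, so the series diverges.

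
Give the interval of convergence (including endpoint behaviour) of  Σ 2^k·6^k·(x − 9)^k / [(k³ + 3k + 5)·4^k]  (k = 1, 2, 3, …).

The ratio of consecutive coefficients is [(k³ + 3k + 5)/((k+1)³ + 3(k+1) + 5)] · 2·6/4 → 3.
Convergence for |x − 9| · 3 < 1, i.e. |x − 9| < 1/3. So R = 1/3.
Check x = 28/3: the series is dominated by a constant times Σ 1/k³, which converges (p = 3 > 1).
Check x = 26/3: absolute convergence follows by limit comparison with Σ 1/k³.

[26/3, 28/3]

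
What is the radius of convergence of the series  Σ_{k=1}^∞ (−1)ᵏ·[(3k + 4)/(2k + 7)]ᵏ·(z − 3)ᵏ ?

R = 2/3

By the Cauchy root test, |a_k|^(1/k) = (3k + 4)/(2k + 7) → 3/2.
Convergence for |z − 3| · 3/2 < 1, i.e. |z − 3| < 2/3. So R = 2/3.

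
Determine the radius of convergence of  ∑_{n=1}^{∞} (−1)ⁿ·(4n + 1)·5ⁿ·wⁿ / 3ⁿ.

The ratio of consecutive coefficients is [(4(n+1) + 1)/(4n + 1)] · 5/3 → 5/3.
The series converges when 5/3 · |w| < 1, giving R = 3/5.

R = 3/5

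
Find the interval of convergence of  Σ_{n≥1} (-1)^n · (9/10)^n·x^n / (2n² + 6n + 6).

By the ratio test, |a_{n+1}/a_n| = [(2n² + 6n + 6)/(2(n+1)² + 6(n+1) + 6)] · 9/10 → 9/10.
The series converges when 9/10 · |x| < 1, giving R = 10/9.
When x = 10/9, the terms are on the order of 1/n², so the series converges absolutely by comparison with the p-series (p = 2 > 1).
At x = -10/9: the terms are on the order of 1/n², so the series converges absolutely by comparison with the p-series (p = 2 > 1).

[-10/9, 10/9]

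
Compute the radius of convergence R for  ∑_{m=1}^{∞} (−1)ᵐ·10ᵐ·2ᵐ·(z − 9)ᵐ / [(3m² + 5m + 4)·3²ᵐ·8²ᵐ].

R = 144/5

By the ratio test, |a_{m+1}/a_m| = [(3m² + 5m + 4)/(3(m+1)² + 5(m+1) + 4)] · 10·2/(9·64) → 5/144.
Convergence for |z − 9| · 5/144 < 1, i.e. |z − 9| < 144/5. So R = 144/5.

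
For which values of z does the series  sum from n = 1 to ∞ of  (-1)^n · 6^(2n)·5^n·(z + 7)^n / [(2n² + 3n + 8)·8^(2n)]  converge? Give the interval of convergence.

[-331/45, -299/45]

Apply the ratio test: |a_{n+1}| / |a_n| = [(2n² + 3n + 8)/(2(n+1)² + 3(n+1) + 8)] · 36·5/64, which tends to 45/16 as n → ∞.
Hence the series converges for |z + 7| < 1/(45/16) = 16/45, so the radius of convergence is 16/45.
At z = -299/45: absolute convergence follows by limit comparison with Σ 1/n².
At z = -331/45: the terms are on the order of 1/n², so the series converges absolutely by comparison with the p-series (p = 2 > 1).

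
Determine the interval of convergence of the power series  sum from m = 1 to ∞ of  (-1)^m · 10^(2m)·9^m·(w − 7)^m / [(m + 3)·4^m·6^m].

Apply the ratio test: |a_{m+1}| / |a_m| = [(m + 3)/((m+1) + 3)] · 100·9/(4·6), which tends to 75/2 as m → ∞.
Hence the series converges for |w − 7| < 1/(75/2) = 2/75, so the radius of convergence is 2/75.
At w = 527/75: convergence follows from the alternating series test (terms decrease monotonically to 0).
At w = 523/75: the terms behave like c/m; limit comparison with the harmonic series gives divergence.

(523/75, 527/75]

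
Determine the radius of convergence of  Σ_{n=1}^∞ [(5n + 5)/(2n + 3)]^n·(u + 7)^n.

R = 2/5

By the Cauchy root test, |a_n|^(1/n) = (5n + 5)/(2n + 3) → 5/2.
Hence the series converges for |u + 7| < 1/(5/2) = 2/5, so the radius of convergence is 2/5.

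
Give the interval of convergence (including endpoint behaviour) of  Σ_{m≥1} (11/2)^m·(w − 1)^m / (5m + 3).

[9/11, 13/11)

Ratio test: |a_{m+1}/a_m| = [(5m + 3)/(5(m+1) + 3)] · 11/2 → 11/2 as m → ∞.
Convergence for |w − 1| · 11/2 < 1, i.e. |w − 1| < 2/11. So R = 2/11.
Endpoint w = 13/11: comparison with the harmonic series Σ 1/m shows the series diverges.
When w = 9/11, the terms alternate in sign and decrease monotonically to 0 in absolute value (size ~ c/m), so the alternating series test gives convergence.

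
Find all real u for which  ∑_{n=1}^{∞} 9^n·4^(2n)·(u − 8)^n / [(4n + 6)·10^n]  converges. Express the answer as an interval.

Apply the ratio test: |a_{n+1}| / |a_n| = [(4n + 6)/(4(n+1) + 6)] · 9·16/10, which tends to 72/5 as n → ∞.
Thus R = 1/(72/5) = 5/72.
At u = 581/72: comparison with the harmonic series Σ 1/n shows the series diverges.
Endpoint u = 571/72: an alternating series whose terms decrease to 0 in absolute value, so it converges by the Leibniz criterion.

[571/72, 581/72)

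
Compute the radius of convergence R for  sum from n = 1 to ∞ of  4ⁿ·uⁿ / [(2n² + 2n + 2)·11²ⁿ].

Ratio test: |a_{n+1}/a_n| = [(2n² + 2n + 2)/(2(n+1)² + 2(n+1) + 2)] · 4/121 → 4/121 as n → ∞.
Convergence for |u| · 4/121 < 1, i.e. |u| < 121/4. So R = 121/4.

R = 121/4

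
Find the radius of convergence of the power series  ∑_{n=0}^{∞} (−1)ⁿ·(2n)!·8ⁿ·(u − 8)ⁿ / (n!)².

R = 1/32

The ratio of consecutive coefficients is (2n+1)·(2n+2)/(n+1)² · 8 → 32.
Thus R = 1/(32) = 1/32.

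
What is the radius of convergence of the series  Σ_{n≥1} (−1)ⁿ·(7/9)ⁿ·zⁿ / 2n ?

R = 9/7

The ratio of consecutive coefficients is [2n/2(n+1)] · 7/9 → 7/9.
Thus R = 1/(7/9) = 9/7.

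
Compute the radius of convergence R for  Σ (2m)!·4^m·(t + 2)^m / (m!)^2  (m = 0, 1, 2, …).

R = 1/16

The ratio of consecutive coefficients is (2m+1)·(2m+2)/(m+1)² · 4 → 16.
Thus R = 1/(16) = 1/16.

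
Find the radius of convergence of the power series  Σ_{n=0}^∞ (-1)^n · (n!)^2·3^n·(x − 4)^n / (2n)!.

R = 4/3

Apply the ratio test: |a_{n+1}| / |a_n| = (n+1)²/[(2n+1)·(2n+2)] · 3, which tends to 3/4 as n → ∞.
Thus R = 1/(3/4) = 4/3.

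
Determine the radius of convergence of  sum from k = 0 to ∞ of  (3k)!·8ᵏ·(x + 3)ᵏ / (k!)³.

Ratio test: |a_{k+1}/a_k| = (3k+1)·(3k+2)·(3k+3)/(k+1)³ · 8 → 216 as k → ∞.
Convergence for |x + 3| · 216 < 1, i.e. |x + 3| < 1/216. So R = 1/216.

R = 1/216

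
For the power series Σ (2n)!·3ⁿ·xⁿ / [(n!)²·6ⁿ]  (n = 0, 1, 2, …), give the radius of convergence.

The ratio of consecutive coefficients is (2n+1)·(2n+2)/(n+1)² · 3/6 → 2.
Thus R = 1/(2) = 1/2.

R = 1/2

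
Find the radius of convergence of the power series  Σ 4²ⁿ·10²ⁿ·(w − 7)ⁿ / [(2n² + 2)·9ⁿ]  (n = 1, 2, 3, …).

Ratio test: |a_{n+1}/a_n| = [(2n² + 2)/(2(n+1)² + 2)] · 16·100/9 → 1600/9 as n → ∞.
Convergence for |w − 7| · 1600/9 < 1, i.e. |w − 7| < 9/1600. So R = 9/1600.

R = 9/1600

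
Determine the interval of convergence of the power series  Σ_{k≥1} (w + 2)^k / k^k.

Root test: |a_k|^(1/k) = 1/k → 0.
Since the k-th root of |a_k| tends to 0, the series converges for all real w; R = ∞.

(−∞, ∞)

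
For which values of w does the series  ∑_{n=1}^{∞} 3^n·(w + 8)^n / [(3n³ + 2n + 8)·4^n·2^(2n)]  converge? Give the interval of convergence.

Ratio test: |a_{n+1}/a_n| = [(3n³ + 2n + 8)/(3(n+1)³ + 2(n+1) + 8)] · 3/(4·4) → 3/16 as n → ∞.
Hence the series converges for |w + 8| < 1/(3/16) = 16/3, so the radius of convergence is 16/3.
Check w = -8/3: the series is dominated by a constant times Σ 1/n³, which converges (p = 3 > 1).
At w = -40/3: the series is dominated by a constant times Σ 1/n³, which converges (p = 3 > 1).

[-40/3, -8/3]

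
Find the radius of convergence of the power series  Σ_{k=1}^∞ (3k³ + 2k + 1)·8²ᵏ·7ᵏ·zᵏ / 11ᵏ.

The ratio of consecutive coefficients is [(3(k+1)³ + 2(k+1) + 1)/(3k³ + 2k + 1)] · 64·7/11 → 448/11.
Thus R = 1/(448/11) = 11/448.

R = 11/448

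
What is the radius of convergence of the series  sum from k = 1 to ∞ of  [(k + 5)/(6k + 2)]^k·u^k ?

Root test: |a_k|^(1/k) = (k + 5)/(6k + 2) → 1/6.
Convergence for |u| · 1/6 < 1, i.e. |u| < 6. So R = 6.

R = 6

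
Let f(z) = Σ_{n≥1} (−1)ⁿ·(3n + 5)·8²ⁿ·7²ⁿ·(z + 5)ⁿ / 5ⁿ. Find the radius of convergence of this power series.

R = 5/3136

Ratio test: |a_{n+1}/a_n| = [(3(n+1) + 5)/(3n + 5)] · 64·49/5 → 3136/5 as n → ∞.
Convergence for |z + 5| · 3136/5 < 1, i.e. |z + 5| < 5/3136. So R = 5/3136.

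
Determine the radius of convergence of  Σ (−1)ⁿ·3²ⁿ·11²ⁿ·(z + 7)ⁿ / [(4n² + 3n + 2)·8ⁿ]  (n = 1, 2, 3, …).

The ratio of consecutive coefficients is [(4n² + 3n + 2)/(4(n+1)² + 3(n+1) + 2)] · 9·121/8 → 1089/8.
Hence the series converges for |z + 7| < 1/(1089/8) = 8/1089, so the radius of convergence is 8/1089.

R = 8/1089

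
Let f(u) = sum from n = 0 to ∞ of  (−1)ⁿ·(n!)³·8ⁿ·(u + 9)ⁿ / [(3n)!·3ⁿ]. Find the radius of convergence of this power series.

R = 81/8

Ratio test: |a_{n+1}/a_n| = (n+1)³/[(3n+1)·(3n+2)·(3n+3)] · 8/3 → 8/81 as n → ∞.
Thus R = 1/(8/81) = 81/8.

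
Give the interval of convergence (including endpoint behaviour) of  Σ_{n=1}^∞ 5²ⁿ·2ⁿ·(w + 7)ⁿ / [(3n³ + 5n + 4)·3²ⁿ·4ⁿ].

[-193/25, -157/25]

Ratio test: |a_{n+1}/a_n| = [(3n³ + 5n + 4)/(3(n+1)³ + 5(n+1) + 4)] · 25·2/(9·4) → 25/18 as n → ∞.
Hence the series converges for |w + 7| < 1/(25/18) = 18/25, so the radius of convergence is 18/25.
Endpoint w = -157/25: the series is dominated by a constant times Σ 1/n³, which converges (p = 3 > 1).
At w = -193/25: the terms are on the order of 1/n³, so the series converges absolutely by comparison with the p-series (p = 3 > 1).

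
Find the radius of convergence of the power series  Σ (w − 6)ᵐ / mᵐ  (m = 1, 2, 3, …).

Applying the root test, |a_m|^(1/m) = 1/m → 0.
The limit is 0 for every w, so R = ∞.

R = ∞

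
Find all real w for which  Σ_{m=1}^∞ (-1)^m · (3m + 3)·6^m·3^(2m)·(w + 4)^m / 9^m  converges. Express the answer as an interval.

(-25/6, -23/6)

The ratio of consecutive coefficients is [(3(m+1) + 3)/(3m + 3)] · 6·9/9 → 6.
Thus R = 1/(6) = 1/6.
Endpoint w = -23/6: the m-th term does not approach 0; divergence by the term test.
Endpoint w = -25/6: the terms have absolute value of order m, which does not tend to 0, so the series diverges by the divergence test.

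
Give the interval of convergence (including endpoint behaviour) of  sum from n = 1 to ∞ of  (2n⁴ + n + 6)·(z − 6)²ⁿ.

Apply the ratio test: |a_{n+1}| / |a_n| = (2(n+1)⁴ + (n+1) + 6)/(2n⁴ + n + 6), which tends to 1 as n → ∞.
Writing y = (z − 6)², the series in y has radius 1, so |z − 6| < √(1) = 1 and R = 1.
Endpoint z = 7: the n-th term does not approach 0; divergence by the term test.
When z = 5, the terms have absolute value of order n⁴, which does not tend to 0, so the series diverges by the divergence test.

(5, 7)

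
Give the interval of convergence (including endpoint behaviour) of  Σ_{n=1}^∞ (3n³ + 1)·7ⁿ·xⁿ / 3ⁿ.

(-3/7, 3/7)

Apply the ratio test: |a_{n+1}| / |a_n| = [(3(n+1)³ + 1)/(3n³ + 1)] · 7/3, which tends to 7/3 as n → ∞.
Thus R = 1/(7/3) = 3/7.
When x = 3/7, the terms have absolute value of order n³, which does not tend to 0, so the series diverges by the divergence test.
At x = -3/7: the terms do not tend to 0, so the series diverges.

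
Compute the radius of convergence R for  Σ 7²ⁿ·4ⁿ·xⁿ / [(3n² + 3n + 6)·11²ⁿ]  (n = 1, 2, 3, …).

Ratio test: |a_{n+1}/a_n| = [(3n² + 3n + 6)/(3(n+1)² + 3(n+1) + 6)] · 49·4/121 → 196/121 as n → ∞.
Thus R = 1/(196/121) = 121/196.

R = 121/196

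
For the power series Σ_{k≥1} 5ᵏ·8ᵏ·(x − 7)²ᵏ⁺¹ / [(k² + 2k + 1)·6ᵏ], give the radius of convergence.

R = √15/10

Ratio test: |a_{k+1}/a_k| = [(k² + 2k + 1)/((k+1)² + 2(k+1) + 1)] · 5·8/6 → 20/3 as k → ∞.
Successive powers of (x − 7) differ by 2, so the series converges when |x − 7|² · 20/3 < 1, i.e. |x − 7| < √(3/20). So R = √15/10.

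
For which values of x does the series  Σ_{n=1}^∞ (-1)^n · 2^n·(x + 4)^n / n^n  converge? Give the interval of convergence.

Applying the root test, |a_n|^(1/n) = 2/n → 0.
The limit is 0 for every x, so R = ∞.

(−∞, ∞)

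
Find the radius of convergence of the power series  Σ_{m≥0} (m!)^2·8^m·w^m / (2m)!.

Ratio test: |a_{m+1}/a_m| = (m+1)²/[(2m+1)·(2m+2)] · 8 → 2 as m → ∞.
Thus R = 1/(2) = 1/2.

R = 1/2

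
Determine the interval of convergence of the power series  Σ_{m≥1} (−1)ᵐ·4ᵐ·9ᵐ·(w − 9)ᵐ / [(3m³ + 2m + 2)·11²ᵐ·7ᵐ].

[-523/36, 1171/36]

By the ratio test, |a_{m+1}/a_m| = [(3m³ + 2m + 2)/(3(m+1)³ + 2(m+1) + 2)] · 4·9/(121·7) → 36/847.
Hence the series converges for |w − 9| < 1/(36/847) = 847/36, so the radius of convergence is 847/36.
Endpoint w = 1171/36: the series is dominated by a constant times Σ 1/m³, which converges (p = 3 > 1).
Check w = -523/36: the terms are on the order of 1/m³, so the series converges absolutely by comparison with the p-series (p = 3 > 1).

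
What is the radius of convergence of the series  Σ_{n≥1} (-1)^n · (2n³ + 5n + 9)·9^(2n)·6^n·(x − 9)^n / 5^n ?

The ratio of consecutive coefficients is [(2(n+1)³ + 5(n+1) + 9)/(2n³ + 5n + 9)] · 81·6/5 → 486/5.
The series converges when 486/5 · |x − 9| < 1, giving R = 5/486.

R = 5/486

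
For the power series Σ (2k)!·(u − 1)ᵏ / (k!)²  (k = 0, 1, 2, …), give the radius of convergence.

The ratio of consecutive coefficients is (2k+1)·(2k+2)/(k+1)² → 4.
Hence the series converges for |u − 1| < 1/(4) = 1/4, so the radius of convergence is 1/4.

R = 1/4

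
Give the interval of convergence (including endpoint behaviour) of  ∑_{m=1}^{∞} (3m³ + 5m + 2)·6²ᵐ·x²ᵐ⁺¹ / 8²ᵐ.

Apply the ratio test: |a_{m+1}| / |a_m| = [(3(m+1)³ + 5(m+1) + 2)/(3m³ + 5m + 2)] · 36/64, which tends to 9/16 as m → ∞.
Since the exponent of x increases by 2 each term, convergence requires |x|² < 16/9, hence R = 4/3.
Endpoint x = 4/3: the terms have absolute value of order m³, which does not tend to 0, so the series diverges by the divergence test.
At x = -4/3: the m-th term does not approach 0; divergence by the term test.

(-4/3, 4/3)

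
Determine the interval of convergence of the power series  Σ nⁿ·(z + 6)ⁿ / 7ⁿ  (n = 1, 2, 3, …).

Root test: |a_n|^(1/n) = n/7 → ∞.
The root grows without bound, so R = 0 (convergence only at z = -6).

{-6}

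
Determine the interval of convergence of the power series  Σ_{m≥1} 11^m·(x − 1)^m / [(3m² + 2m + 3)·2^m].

[9/11, 13/11]

By the ratio test, |a_{m+1}/a_m| = [(3m² + 2m + 3)/(3(m+1)² + 2(m+1) + 3)] · 11/2 → 11/2.
The series converges when 11/2 · |x − 1| < 1, giving R = 2/11.
Endpoint x = 13/11: absolute convergence follows by limit comparison with Σ 1/m².
Check x = 9/11: the series is dominated by a constant times Σ 1/m², which converges (p = 2 > 1).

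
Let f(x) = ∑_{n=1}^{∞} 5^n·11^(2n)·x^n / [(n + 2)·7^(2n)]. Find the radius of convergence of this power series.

R = 49/605

The ratio of consecutive coefficients is [(n + 2)/((n+1) + 2)] · 5·121/49 → 605/49.
Thus R = 1/(605/49) = 49/605.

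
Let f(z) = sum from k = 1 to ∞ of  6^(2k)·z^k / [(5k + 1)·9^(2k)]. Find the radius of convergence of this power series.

Apply the ratio test: |a_{k+1}| / |a_k| = [(5k + 1)/(5(k+1) + 1)] · 36/81, which tends to 4/9 as k → ∞.
The series converges when 4/9 · |z| < 1, giving R = 9/4.

R = 9/4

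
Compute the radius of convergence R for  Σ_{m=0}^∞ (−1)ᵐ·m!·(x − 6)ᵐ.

Ratio test: |a_{m+1}/a_m| = (m+1) → ∞ as m → ∞.
Since the ratio → ∞, the series diverges for every x ≠ 6, and R = 0.

R = 0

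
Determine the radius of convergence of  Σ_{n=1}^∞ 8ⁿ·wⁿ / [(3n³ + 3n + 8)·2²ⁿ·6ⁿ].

R = 3

Ratio test: |a_{n+1}/a_n| = [(3n³ + 3n + 8)/(3(n+1)³ + 3(n+1) + 8)] · 8/(4·6) → 1/3 as n → ∞.
Convergence for |w| · 1/3 < 1, i.e. |w| < 3. So R = 3.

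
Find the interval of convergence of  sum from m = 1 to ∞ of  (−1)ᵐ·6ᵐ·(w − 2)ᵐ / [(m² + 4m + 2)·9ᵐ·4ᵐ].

Ratio test: |a_{m+1}/a_m| = [(m² + 4m + 2)/((m+1)² + 4(m+1) + 2)] · 6/(9·4) → 1/6 as m → ∞.
Convergence for |w − 2| · 1/6 < 1, i.e. |w − 2| < 6. So R = 6.
At w = 8: absolute convergence follows by limit comparison with Σ 1/m².
Check w = -4: the series is dominated by a constant times Σ 1/m², which converges (p = 2 > 1).

[-4, 8]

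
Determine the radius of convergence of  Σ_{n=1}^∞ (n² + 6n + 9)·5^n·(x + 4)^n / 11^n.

R = 11/5

The ratio of consecutive coefficients is [((n+1)² + 6(n+1) + 9)/(n² + 6n + 9)] · 5/11 → 5/11.
The series converges when 5/11 · |x + 4| < 1, giving R = 11/5.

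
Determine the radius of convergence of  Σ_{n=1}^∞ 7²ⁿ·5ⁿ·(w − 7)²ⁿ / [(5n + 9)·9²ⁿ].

By the ratio test, |a_{n+1}/a_n| = [(5n + 9)/(5(n+1) + 9)] · 49·5/81 → 245/81.
Successive powers of (w − 7) differ by 2, so the series converges when |w − 7|² · 245/81 < 1, i.e. |w − 7| < √(81/245). So R = 9√5/35.

R = 9√5/35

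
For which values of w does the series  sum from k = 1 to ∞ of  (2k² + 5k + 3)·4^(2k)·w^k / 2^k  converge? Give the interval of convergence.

(-1/8, 1/8)

The ratio of consecutive coefficients is [(2(k+1)² + 5(k+1) + 3)/(2k² + 5k + 3)] · 16/2 → 8.
The series converges when 8 · |w| < 1, giving R = 1/8.
Check w = 1/8: the terms do not tend to 0, so the series diverges.
Endpoint w = -1/8: the terms have absolute value of order k², which does not tend to 0, so the series diverges by the divergence test.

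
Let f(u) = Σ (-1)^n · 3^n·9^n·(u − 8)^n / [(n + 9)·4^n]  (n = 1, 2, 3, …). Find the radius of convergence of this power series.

By the ratio test, |a_{n+1}/a_n| = [(n + 9)/((n+1) + 9)] · 3·9/4 → 27/4.
Convergence for |u − 8| · 27/4 < 1, i.e. |u − 8| < 4/27. So R = 4/27.

R = 4/27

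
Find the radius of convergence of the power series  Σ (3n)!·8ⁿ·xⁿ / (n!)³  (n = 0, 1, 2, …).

R = 1/216

The ratio of consecutive coefficients is (3n+1)·(3n+2)·(3n+3)/(n+1)³ · 8 → 216.
Convergence for |x| · 216 < 1, i.e. |x| < 1/216. So R = 1/216.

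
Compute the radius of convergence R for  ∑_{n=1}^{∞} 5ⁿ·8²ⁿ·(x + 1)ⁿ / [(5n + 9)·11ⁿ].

R = 11/320

Ratio test: |a_{n+1}/a_n| = [(5n + 9)/(5(n+1) + 9)] · 5·64/11 → 320/11 as n → ∞.
Thus R = 1/(320/11) = 11/320.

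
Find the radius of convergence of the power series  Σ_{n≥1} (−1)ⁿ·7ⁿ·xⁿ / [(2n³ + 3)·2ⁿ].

Apply the ratio test: |a_{n+1}| / |a_n| = [(2n³ + 3)/(2(n+1)³ + 3)] · 7/2, which tends to 7/2 as n → ∞.
Thus R = 1/(7/2) = 2/7.

R = 2/7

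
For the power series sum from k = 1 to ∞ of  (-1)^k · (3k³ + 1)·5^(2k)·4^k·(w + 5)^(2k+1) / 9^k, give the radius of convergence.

R = 3/10

The ratio of consecutive coefficients is [(3(k+1)³ + 1)/(3k³ + 1)] · 25·4/9 → 100/9.
Writing y = (w + 5)², the series in y has radius 9/100, so |w + 5| < √(9/100) = 3/10 and R = 3/10.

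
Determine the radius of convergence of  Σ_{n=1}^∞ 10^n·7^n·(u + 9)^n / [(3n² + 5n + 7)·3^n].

R = 3/70

Ratio test: |a_{n+1}/a_n| = [(3n² + 5n + 7)/(3(n+1)² + 5(n+1) + 7)] · 10·7/3 → 70/3 as n → ∞.
Convergence for |u + 9| · 70/3 < 1, i.e. |u + 9| < 3/70. So R = 3/70.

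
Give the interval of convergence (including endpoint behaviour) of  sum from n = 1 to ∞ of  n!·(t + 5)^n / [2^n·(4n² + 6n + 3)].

Apply the ratio test: |a_{n+1}| / |a_n| = (n+1) · 1/2 · (4n² + 6n + 3)/(4(n+1)² + 6(n+1) + 3), which tends to ∞ as n → ∞.
Since the ratio → ∞, the series diverges for every t ≠ -5, and R = 0.

{-5}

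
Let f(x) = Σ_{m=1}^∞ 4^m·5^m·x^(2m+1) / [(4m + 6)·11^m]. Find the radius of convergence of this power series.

R = √55/10

Ratio test: |a_{m+1}/a_m| = [(4m + 6)/(4(m+1) + 6)] · 4·5/11 → 20/11 as m → ∞.
Since the exponent of x increases by 2 each term, convergence requires |x|² < 11/20, hence R = √55/10.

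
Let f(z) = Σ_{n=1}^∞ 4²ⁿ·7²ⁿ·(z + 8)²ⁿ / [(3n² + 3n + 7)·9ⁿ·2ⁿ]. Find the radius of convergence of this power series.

Apply the ratio test: |a_{n+1}| / |a_n| = [(3n² + 3n + 7)/(3(n+1)² + 3(n+1) + 7)] · 16·49/(9·2), which tends to 392/9 as n → ∞.
Successive powers of (z + 8) differ by 2, so the series converges when |z + 8|² · 392/9 < 1, i.e. |z + 8| < √(9/392). So R = 3√2/28.

R = 3√2/28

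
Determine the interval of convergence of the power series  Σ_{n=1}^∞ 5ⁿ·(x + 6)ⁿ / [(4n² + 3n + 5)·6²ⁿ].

[-66/5, 6/5]

The ratio of consecutive coefficients is [(4n² + 3n + 5)/(4(n+1)² + 3(n+1) + 5)] · 5/36 → 5/36.
Thus R = 1/(5/36) = 36/5.
At x = 6/5: absolute convergence follows by limit comparison with Σ 1/n².
At x = -66/5: the series is dominated by a constant times Σ 1/n², which converges (p = 2 > 1).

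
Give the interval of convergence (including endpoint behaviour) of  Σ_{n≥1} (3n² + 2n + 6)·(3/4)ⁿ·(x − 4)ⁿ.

(8/3, 16/3)

Apply the ratio test: |a_{n+1}| / |a_n| = [(3(n+1)² + 2(n+1) + 6)/(3n² + 2n + 6)] · 3/4, which tends to 3/4 as n → ∞.
The series converges when 3/4 · |x − 4| < 1, giving R = 4/3.
Endpoint x = 16/3: the n-th term does not approach 0; divergence by the term test.
When x = 8/3, the terms do not tend to 0, so the series diverges.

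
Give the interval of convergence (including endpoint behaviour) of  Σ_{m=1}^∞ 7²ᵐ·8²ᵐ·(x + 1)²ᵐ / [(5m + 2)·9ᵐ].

The ratio of consecutive coefficients is [(5m + 2)/(5(m+1) + 2)] · 49·64/9 → 3136/9.
Since the exponent of (x + 1) increases by 2 each term, convergence requires |x + 1|² < 9/3136, hence R = 3/56.
Endpoint x = -53/56: the terms are asymptotic to a nonzero constant times 1/m, so the series diverges by limit comparison with Σ 1/m.
Endpoint x = -59/56: comparison with the harmonic series Σ 1/m shows the series diverges.

(-59/56, -53/56)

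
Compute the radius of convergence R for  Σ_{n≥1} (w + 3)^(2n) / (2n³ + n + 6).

R = 1

Ratio test: |a_{n+1}/a_n| = (2n³ + n + 6)/(2(n+1)³ + (n+1) + 6) → 1 as n → ∞.
Since the exponent of (w + 3) increases by 2 each term, convergence requires |w + 3|² < 1, hence R = 1.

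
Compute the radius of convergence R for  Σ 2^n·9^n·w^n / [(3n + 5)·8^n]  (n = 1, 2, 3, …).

R = 4/9

Ratio test: |a_{n+1}/a_n| = [(3n + 5)/(3(n+1) + 5)] · 2·9/8 → 9/4 as n → ∞.
The series converges when 9/4 · |w| < 1, giving R = 4/9.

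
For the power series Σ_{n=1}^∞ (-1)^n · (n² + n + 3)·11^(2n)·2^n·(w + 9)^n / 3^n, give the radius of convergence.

R = 3/242

Ratio test: |a_{n+1}/a_n| = [((n+1)² + (n+1) + 3)/(n² + n + 3)] · 121·2/3 → 242/3 as n → ∞.
Hence the series converges for |w + 9| < 1/(242/3) = 3/242, so the radius of convergence is 3/242.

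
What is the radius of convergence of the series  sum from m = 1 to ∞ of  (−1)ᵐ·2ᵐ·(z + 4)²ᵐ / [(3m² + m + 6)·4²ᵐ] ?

R = 2√2

By the ratio test, |a_{m+1}/a_m| = [(3m² + m + 6)/(3(m+1)² + (m+1) + 6)] · 2/16 → 1/8.
Successive powers of (z + 4) differ by 2, so the series converges when |z + 4|² · 1/8 < 1, i.e. |z + 4| < √(8). So R = 2√2.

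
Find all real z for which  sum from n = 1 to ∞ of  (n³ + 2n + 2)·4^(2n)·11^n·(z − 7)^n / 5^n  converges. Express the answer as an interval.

Apply the ratio test: |a_{n+1}| / |a_n| = [((n+1)³ + 2(n+1) + 2)/(n³ + 2n + 2)] · 16·11/5, which tends to 176/5 as n → ∞.
Hence the series converges for |z − 7| < 1/(176/5) = 5/176, so the radius of convergence is 5/176.
Endpoint z = 1237/176: the terms have absolute value of order n³, which does not tend to 0, so the series diverges by the divergence test.
When z = 1227/176, the terms have absolute value of order n³, which does not tend to 0, so the series diverges by the divergence test.

(1227/176, 1237/176)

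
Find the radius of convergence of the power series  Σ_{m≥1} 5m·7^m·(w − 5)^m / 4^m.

R = 4/7

The ratio of consecutive coefficients is [5(m+1)/5m] · 7/4 → 7/4.
Convergence for |w − 5| · 7/4 < 1, i.e. |w − 5| < 4/7. So R = 4/7.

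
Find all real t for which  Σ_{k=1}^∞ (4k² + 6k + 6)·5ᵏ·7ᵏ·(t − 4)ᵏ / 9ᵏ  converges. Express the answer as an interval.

(131/35, 149/35)

Ratio test: |a_{k+1}/a_k| = [(4(k+1)² + 6(k+1) + 6)/(4k² + 6k + 6)] · 5·7/9 → 35/9 as k → ∞.
Hence the series converges for |t − 4| < 1/(35/9) = 9/35, so the radius of convergence is 9/35.
Check t = 149/35: the terms have absolute value of order k², which does not tend to 0, so the series diverges by the divergence test.
When t = 131/35, the terms do not tend to 0, so the series diverges.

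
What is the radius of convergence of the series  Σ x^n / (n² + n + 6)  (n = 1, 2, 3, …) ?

R = 1

Apply the ratio test: |a_{n+1}| / |a_n| = (n² + n + 6)/((n+1)² + (n+1) + 6), which tends to 1 as n → ∞.
So the series converges when |x| < 1 and diverges when |x| > 1; R = 1.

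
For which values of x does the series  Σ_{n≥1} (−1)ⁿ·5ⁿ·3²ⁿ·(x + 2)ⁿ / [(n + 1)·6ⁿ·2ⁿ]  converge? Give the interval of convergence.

(-34/15, -26/15]

Ratio test: |a_{n+1}/a_n| = [(n + 1)/((n+1) + 1)] · 5·9/(6·2) → 15/4 as n → ∞.
Convergence for |x + 2| · 15/4 < 1, i.e. |x + 2| < 4/15. So R = 4/15.
When x = -26/15, an alternating series whose terms decrease to 0 in absolute value, so it converges by the Leibniz criterion.
When x = -34/15, the terms are asymptotic to a nonzero constant times 1/n, so the series diverges by limit comparison with Σ 1/n.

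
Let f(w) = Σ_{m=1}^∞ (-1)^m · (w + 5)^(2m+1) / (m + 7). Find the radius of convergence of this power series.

R = 1

The ratio of consecutive coefficients is (m + 7)/((m+1) + 7) → 1.
Since the exponent of (w + 5) increases by 2 each term, convergence requires |w + 5|² < 1, hence R = 1.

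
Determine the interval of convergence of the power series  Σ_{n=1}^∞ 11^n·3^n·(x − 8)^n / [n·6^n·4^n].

By the ratio test, |a_{n+1}/a_n| = [n/(n+1)] · 11·3/(6·4) → 11/8.
The series converges when 11/8 · |x − 8| < 1, giving R = 8/11.
At x = 96/11: comparison with the harmonic series Σ 1/n shows the series diverges.
Check x = 80/11: an alternating series whose terms decrease to 0 in absolute value, so it converges by the Leibniz criterion.

[80/11, 96/11)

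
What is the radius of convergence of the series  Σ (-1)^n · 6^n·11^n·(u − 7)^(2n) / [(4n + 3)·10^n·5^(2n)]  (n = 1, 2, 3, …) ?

R = 5√165/33

Ratio test: |a_{n+1}/a_n| = [(4n + 3)/(4(n+1) + 3)] · 6·11/(10·25) → 33/125 as n → ∞.
Successive powers of (u − 7) differ by 2, so the series converges when |u − 7|² · 33/125 < 1, i.e. |u − 7| < √(125/33). So R = 5√165/33.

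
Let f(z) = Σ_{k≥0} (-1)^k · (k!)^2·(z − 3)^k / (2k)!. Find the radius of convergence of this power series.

By the ratio test, |a_{k+1}/a_k| = (k+1)²/[(2k+1)·(2k+2)] → 1/4.
Thus R = 1/(1/4) = 4.

R = 4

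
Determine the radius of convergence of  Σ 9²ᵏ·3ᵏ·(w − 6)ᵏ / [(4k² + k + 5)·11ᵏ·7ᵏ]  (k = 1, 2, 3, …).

R = 77/243

Apply the ratio test: |a_{k+1}| / |a_k| = [(4k² + k + 5)/(4(k+1)² + (k+1) + 5)] · 81·3/(11·7), which tends to 243/77 as k → ∞.
Thus R = 1/(243/77) = 77/243.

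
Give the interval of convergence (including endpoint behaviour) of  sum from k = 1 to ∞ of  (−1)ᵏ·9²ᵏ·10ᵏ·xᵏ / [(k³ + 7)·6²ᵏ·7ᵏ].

Apply the ratio test: |a_{k+1}| / |a_k| = [(k³ + 7)/((k+1)³ + 7)] · 81·10/(36·7), which tends to 45/14 as k → ∞.
Thus R = 1/(45/14) = 14/45.
When x = 14/45, the series is dominated by a constant times Σ 1/k³, which converges (p = 3 > 1).
When x = -14/45, the series is dominated by a constant times Σ 1/k³, which converges (p = 3 > 1).

[-14/45, 14/45]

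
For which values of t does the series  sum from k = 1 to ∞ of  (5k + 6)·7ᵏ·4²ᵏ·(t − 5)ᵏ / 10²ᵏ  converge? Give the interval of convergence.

(115/28, 165/28)

The ratio of consecutive coefficients is [(5(k+1) + 6)/(5k + 6)] · 7·16/100 → 28/25.
Hence the series converges for |t − 5| < 1/(28/25) = 25/28, so the radius of convergence is 25/28.
Check t = 165/28: the terms do not tend to 0, so the series diverges.
At t = 115/28: the k-th term does not approach 0; divergence by the term test.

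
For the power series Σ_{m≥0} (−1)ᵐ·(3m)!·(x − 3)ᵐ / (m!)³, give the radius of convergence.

The ratio of consecutive coefficients is (3m+1)·(3m+2)·(3m+3)/(m+1)³ → 27.
Thus R = 1/(27) = 1/27.

R = 1/27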